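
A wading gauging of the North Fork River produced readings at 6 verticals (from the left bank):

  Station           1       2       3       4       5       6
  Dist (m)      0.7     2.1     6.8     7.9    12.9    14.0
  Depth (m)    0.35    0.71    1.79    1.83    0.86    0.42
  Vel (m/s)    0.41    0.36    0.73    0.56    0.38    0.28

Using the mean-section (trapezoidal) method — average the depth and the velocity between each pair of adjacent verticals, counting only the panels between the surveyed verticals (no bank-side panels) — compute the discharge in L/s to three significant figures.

Panel 1-2: Δb = 1.4 m, d̄ = (0.35+0.71)/2 = 0.53, v̄ = (0.41+0.36)/2 = 0.385 → q = 1.4×0.53×0.385 = 0.2857 m³/s
Panel 2-3: Δb = 4.7 m, d̄ = (0.71+1.79)/2 = 1.25, v̄ = (0.36+0.73)/2 = 0.545 → q = 4.7×1.25×0.545 = 3.202 m³/s
Panel 3-4: Δb = 1.1 m, d̄ = (1.79+1.83)/2 = 1.81, v̄ = (0.73+0.56)/2 = 0.645 → q = 1.1×1.81×0.645 = 1.284 m³/s
Panel 4-5: Δb = 5 m, d̄ = (1.83+0.86)/2 = 1.345, v̄ = (0.56+0.38)/2 = 0.47 → q = 5×1.345×0.47 = 3.161 m³/s
Panel 5-6: Δb = 1.1 m, d̄ = (0.86+0.42)/2 = 0.64, v̄ = (0.38+0.28)/2 = 0.33 → q = 1.1×0.64×0.33 = 0.2323 m³/s
Q = Σ q = 8.165 m³/s
= 8.165 × 1000 = 8165 L/s

8160 L/s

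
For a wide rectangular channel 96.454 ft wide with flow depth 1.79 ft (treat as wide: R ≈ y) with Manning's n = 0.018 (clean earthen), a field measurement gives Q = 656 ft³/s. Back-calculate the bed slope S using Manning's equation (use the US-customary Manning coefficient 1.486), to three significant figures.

0.000975

A = b·y = 96.454 × 1.79 = 172.7 ft²
Wide channel: R ≈ y = 1.79 ft
S = (Q·n / (1.486·A·R^(2/3)))² = (656×0.018 / (1.486×172.7×1.474))² = 0.0009746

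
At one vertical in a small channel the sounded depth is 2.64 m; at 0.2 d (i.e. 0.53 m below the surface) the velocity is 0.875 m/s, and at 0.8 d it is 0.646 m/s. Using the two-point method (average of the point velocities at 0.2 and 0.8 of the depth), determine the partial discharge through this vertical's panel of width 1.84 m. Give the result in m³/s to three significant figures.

v̄ = (0.875 + 0.646) / 2 = 0.7605 m/s
q = v̄ × d × w = 0.7605 × 2.64 × 1.84 = 3.694 m³/s

3.69 m³/s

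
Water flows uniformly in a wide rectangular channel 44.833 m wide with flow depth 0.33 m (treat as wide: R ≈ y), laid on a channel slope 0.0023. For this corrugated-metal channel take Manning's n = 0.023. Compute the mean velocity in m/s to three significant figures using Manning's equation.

0.996 m/s

A = b·y = 44.833 × 0.33 = 14.79 m²
Wide channel: R ≈ y = 0.33 m
Q = (1/n)·A·R^(2/3)·S^(1/2) = (1/0.023) × 14.79 × 0.3300^(2/3) × 0.0023^(1/2) = 14.73 m³/s
V = Q/A = 14.73/14.79 = 0.9957 m/s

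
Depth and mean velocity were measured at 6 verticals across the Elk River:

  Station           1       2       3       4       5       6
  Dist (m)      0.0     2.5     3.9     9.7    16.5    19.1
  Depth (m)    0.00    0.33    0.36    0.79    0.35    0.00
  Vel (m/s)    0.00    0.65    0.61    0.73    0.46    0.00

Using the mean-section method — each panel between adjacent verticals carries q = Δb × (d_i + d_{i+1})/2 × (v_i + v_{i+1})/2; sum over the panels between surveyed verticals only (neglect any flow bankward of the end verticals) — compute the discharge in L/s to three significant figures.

Panel 1-2: Δb = 2.5 m, d̄ = (0.00+0.33)/2 = 0.165, v̄ = (0.00+0.65)/2 = 0.325 → q = 2.5×0.165×0.325 = 0.1341 m³/s
Panel 2-3: Δb = 1.4 m, d̄ = (0.33+0.36)/2 = 0.345, v̄ = (0.65+0.61)/2 = 0.63 → q = 1.4×0.345×0.63 = 0.3043 m³/s
Panel 3-4: Δb = 5.8 m, d̄ = (0.36+0.79)/2 = 0.575, v̄ = (0.61+0.73)/2 = 0.67 → q = 5.8×0.575×0.67 = 2.234 m³/s
Panel 4-5: Δb = 6.8 m, d̄ = (0.79+0.35)/2 = 0.57, v̄ = (0.73+0.46)/2 = 0.595 → q = 6.8×0.57×0.595 = 2.306 m³/s
Panel 5-6: Δb = 2.6 m, d̄ = (0.35+0.00)/2 = 0.175, v̄ = (0.46+0.00)/2 = 0.23 → q = 2.6×0.175×0.23 = 0.1047 m³/s
Q = Σ q = 5.084 m³/s
= 5.084 × 1000 = 5084 L/s

5080 L/s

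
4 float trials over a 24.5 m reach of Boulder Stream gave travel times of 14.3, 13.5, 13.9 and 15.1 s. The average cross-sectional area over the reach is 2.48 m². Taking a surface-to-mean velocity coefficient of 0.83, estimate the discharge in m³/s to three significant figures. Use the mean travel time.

3.55 m³/s

t̄ = (14.3 + 13.5 + 13.9 + 15.1) / 4 = 14.2 s
v_surface = L / t̄ = 24.5 / 14.2 = 1.725 m/s
v_mean = 0.83 × 1.725 = 1.432 m/s
Q = A × v_mean = 2.48 × 1.432 = 3.551 m³/s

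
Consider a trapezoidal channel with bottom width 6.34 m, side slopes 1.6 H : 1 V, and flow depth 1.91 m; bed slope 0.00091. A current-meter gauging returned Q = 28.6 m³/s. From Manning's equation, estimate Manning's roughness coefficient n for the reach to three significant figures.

0.0228

A = (b + z·y)·y = (6.34 + 1.6×1.91)×1.91 = 17.95 m²
P = b + 2y√(1+z²) = 6.34 + 2×1.91×√(1+1.6²) = 13.55 m
R = A/P = 17.95/13.55 = 1.325 m
n = (1/Q)·A·R^(2/3)·S^(1/2) = (1/28.6) × 17.95 × 1.206 × 0.03017 = 0.02283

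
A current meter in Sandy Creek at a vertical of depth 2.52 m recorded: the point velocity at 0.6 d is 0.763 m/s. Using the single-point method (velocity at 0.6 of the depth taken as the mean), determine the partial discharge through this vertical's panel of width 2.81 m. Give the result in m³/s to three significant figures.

v̄ = v₀.₆ = 0.763 m/s
q = v̄ × d × w = 0.7630 × 2.52 × 2.81 = 5.403 m³/s

5.40 m³/s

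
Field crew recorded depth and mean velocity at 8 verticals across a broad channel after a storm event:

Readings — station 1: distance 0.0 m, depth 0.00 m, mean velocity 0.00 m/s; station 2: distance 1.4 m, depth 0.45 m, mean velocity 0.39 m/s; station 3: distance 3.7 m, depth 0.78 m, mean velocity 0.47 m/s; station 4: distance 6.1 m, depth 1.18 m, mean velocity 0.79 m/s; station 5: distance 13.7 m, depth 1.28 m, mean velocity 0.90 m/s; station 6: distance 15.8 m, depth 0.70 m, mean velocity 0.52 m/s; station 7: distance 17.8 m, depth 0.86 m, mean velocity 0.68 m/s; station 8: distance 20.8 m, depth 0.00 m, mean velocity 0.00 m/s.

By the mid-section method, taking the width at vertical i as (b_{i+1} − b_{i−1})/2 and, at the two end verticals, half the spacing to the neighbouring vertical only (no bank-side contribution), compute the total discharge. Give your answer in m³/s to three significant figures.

13.6 m³/s

w_2 = (3.7 − 0.0)/2 = 1.85 m; q_2 = 0.39 × 0.45 × 1.85 = 0.3247 m³/s
w_3 = (6.1 − 1.4)/2 = 2.35 m; q_3 = 0.47 × 0.78 × 2.35 = 0.8615 m³/s
w_4 = (13.7 − 3.7)/2 = 5 m; q_4 = 0.79 × 1.18 × 5 = 4.661 m³/s
w_5 = (15.8 − 6.1)/2 = 4.85 m; q_5 = 0.90 × 1.28 × 4.85 = 5.587 m³/s
w_6 = (17.8 − 13.7)/2 = 2.05 m; q_6 = 0.52 × 0.70 × 2.05 = 0.7462 m³/s
w_7 = (20.8 − 15.8)/2 = 2.5 m; q_7 = 0.68 × 0.86 × 2.5 = 1.462 m³/s
Stations 1, 8 contribute zero (depth or velocity is 0).
Q = Σ qᵢ = 13.64 m³/s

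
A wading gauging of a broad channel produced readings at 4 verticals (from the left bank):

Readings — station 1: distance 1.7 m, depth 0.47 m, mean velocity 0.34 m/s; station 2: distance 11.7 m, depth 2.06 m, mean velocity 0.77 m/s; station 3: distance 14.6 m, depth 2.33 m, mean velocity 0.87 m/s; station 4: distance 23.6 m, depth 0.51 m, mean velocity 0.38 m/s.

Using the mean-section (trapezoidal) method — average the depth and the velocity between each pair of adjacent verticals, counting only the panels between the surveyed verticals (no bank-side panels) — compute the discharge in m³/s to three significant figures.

Panel 1-2: Δb = 10 m, d̄ = (0.47+2.06)/2 = 1.265, v̄ = (0.34+0.77)/2 = 0.555 → q = 10×1.265×0.555 = 7.021 m³/s
Panel 2-3: Δb = 2.9 m, d̄ = (2.06+2.33)/2 = 2.195, v̄ = (0.77+0.87)/2 = 0.82 → q = 2.9×2.195×0.82 = 5.220 m³/s
Panel 3-4: Δb = 9 m, d̄ = (2.33+0.51)/2 = 1.42, v̄ = (0.87+0.38)/2 = 0.625 → q = 9×1.42×0.625 = 7.988 m³/s
Q = Σ q = 20.23 m³/s

20.2 m³/s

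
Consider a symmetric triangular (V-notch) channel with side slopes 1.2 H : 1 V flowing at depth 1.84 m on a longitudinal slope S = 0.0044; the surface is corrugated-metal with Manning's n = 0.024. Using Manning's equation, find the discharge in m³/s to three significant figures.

A = z·y² = 1.2×1.84² = 4.063 m²
P = 2y√(1+z²) = 2×1.84×√(1+1.2²) = 5.748 m
R = A/P = 4.063/5.748 = 0.7068 m
Q = (1/n)·A·R^(2/3)·S^(1/2) = (1/0.024) × 4.063 × 0.7068^(2/3) × 0.0044^(1/2) = 8.909 m³/s

8.91 m³/s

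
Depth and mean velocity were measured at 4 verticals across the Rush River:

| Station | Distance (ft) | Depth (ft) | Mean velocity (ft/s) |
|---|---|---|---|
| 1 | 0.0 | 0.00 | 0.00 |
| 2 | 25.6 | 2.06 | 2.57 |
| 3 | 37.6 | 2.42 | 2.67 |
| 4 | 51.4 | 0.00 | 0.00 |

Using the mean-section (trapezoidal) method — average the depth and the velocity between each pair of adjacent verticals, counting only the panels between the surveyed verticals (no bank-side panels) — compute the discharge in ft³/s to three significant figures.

Panel 1-2: Δb = 25.6 ft, d̄ = (0.00+2.06)/2 = 1.03, v̄ = (0.00+2.57)/2 = 1.285 → q = 25.6×1.03×1.285 = 33.88 ft³/s
Panel 2-3: Δb = 12 ft, d̄ = (2.06+2.42)/2 = 2.24, v̄ = (2.57+2.67)/2 = 2.62 → q = 12×2.24×2.62 = 70.43 ft³/s
Panel 3-4: Δb = 13.8 ft, d̄ = (2.42+0.00)/2 = 1.21, v̄ = (2.67+0.00)/2 = 1.335 → q = 13.8×1.21×1.335 = 22.29 ft³/s
Q = Σ q = 126.6 ft³/s

127 ft³/s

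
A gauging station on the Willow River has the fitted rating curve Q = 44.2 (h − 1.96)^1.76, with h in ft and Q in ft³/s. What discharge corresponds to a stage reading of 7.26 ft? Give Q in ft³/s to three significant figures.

Q = 44.2 × (7.26 − 1.96)^1.76 = 44.2 × 5.3^1.76 = 832.0 ft³/s

832 ft³/s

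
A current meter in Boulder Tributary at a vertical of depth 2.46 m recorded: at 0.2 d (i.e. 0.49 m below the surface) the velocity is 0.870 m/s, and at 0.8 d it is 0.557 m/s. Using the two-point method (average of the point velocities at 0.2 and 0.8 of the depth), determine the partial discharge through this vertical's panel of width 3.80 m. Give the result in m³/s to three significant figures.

v̄ = (0.870 + 0.557) / 2 = 0.7135 m/s
q = v̄ × d × w = 0.7135 × 2.46 × 3.80 = 6.670 m³/s

6.67 m³/s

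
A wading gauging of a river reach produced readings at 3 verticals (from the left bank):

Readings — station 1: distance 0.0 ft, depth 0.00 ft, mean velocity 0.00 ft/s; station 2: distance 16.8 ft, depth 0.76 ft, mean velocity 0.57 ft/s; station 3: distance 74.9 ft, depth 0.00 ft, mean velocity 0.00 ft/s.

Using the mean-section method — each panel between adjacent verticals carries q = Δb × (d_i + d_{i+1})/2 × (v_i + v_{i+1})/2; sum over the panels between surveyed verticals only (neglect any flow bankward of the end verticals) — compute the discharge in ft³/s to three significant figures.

Panel 1-2: Δb = 16.8 ft, d̄ = (0.00+0.76)/2 = 0.38, v̄ = (0.00+0.57)/2 = 0.285 → q = 16.8×0.38×0.285 = 1.819 ft³/s
Panel 2-3: Δb = 58.1 ft, d̄ = (0.76+0.00)/2 = 0.38, v̄ = (0.57+0.00)/2 = 0.285 → q = 58.1×0.38×0.285 = 6.292 ft³/s
Q = Σ q = 8.112 ft³/s

8.11 ft³/s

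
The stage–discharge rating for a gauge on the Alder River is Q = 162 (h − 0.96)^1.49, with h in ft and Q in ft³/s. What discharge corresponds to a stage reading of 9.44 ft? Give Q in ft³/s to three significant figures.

Q = 162 × (9.44 − 0.96)^1.49 = 162 × 8.48^1.49 = 3916 ft³/s

3920 ft³/s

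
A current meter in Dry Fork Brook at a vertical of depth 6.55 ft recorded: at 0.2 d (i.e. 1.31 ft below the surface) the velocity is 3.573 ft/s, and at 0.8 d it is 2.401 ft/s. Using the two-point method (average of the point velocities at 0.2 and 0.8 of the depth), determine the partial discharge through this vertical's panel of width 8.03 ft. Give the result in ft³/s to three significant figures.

v̄ = (3.573 + 2.401) / 2 = 2.987 ft/s
q = v̄ × d × w = 2.987 × 6.55 × 8.03 = 157.1 ft³/s

157 ft³/s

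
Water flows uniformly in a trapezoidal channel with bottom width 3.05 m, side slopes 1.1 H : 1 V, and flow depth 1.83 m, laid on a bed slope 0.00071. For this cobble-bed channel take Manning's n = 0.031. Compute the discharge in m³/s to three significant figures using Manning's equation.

A = (b + z·y)·y = (3.05 + 1.1×1.83)×1.83 = 9.265 m²
P = b + 2y√(1+z²) = 3.05 + 2×1.83×√(1+1.1²) = 8.491 m
R = A/P = 9.265/8.491 = 1.091 m
Q = (1/n)·A·R^(2/3)·S^(1/2) = (1/0.031) × 9.265 × 1.091^(2/3) × 0.00071^(1/2) = 8.441 m³/s

8.44 m³/s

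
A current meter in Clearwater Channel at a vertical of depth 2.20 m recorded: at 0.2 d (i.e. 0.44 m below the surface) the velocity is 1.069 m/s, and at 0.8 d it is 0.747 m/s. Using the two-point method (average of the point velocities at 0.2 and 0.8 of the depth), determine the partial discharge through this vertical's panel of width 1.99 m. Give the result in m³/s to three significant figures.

v̄ = (1.069 + 0.747) / 2 = 0.9080 m/s
q = v̄ × d × w = 0.9080 × 2.20 × 1.99 = 3.975 m³/s

3.98 m³/s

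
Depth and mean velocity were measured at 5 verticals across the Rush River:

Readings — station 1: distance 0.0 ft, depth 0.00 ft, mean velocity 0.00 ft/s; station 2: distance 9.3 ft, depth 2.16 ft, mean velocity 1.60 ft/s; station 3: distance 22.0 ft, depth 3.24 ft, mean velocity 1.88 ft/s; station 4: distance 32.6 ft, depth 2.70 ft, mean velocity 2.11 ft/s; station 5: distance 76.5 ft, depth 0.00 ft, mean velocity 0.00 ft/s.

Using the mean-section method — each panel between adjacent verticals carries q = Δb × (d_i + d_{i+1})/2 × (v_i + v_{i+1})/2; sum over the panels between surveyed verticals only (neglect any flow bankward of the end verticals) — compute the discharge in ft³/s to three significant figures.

193 ft³/s

Panel 1-2: Δb = 9.3 ft, d̄ = (0.00+2.16)/2 = 1.08, v̄ = (0.00+1.60)/2 = 0.8 → q = 9.3×1.08×0.8 = 8.035 ft³/s
Panel 2-3: Δb = 12.7 ft, d̄ = (2.16+3.24)/2 = 2.7, v̄ = (1.60+1.88)/2 = 1.74 → q = 12.7×2.7×1.74 = 59.66 ft³/s
Panel 3-4: Δb = 10.6 ft, d̄ = (3.24+2.70)/2 = 2.97, v̄ = (1.88+2.11)/2 = 1.995 → q = 10.6×2.97×1.995 = 62.81 ft³/s
Panel 4-5: Δb = 43.9 ft, d̄ = (2.70+0.00)/2 = 1.35, v̄ = (2.11+0.00)/2 = 1.055 → q = 43.9×1.35×1.055 = 62.52 ft³/s
Q = Σ q = 193.0 ft³/s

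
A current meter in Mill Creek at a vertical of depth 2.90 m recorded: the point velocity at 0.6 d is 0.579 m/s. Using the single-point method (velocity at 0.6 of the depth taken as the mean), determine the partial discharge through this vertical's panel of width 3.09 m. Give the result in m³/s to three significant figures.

v̄ = v₀.₆ = 0.579 m/s
q = v̄ × d × w = 0.5790 × 2.90 × 3.09 = 5.188 m³/s

5.19 m³/s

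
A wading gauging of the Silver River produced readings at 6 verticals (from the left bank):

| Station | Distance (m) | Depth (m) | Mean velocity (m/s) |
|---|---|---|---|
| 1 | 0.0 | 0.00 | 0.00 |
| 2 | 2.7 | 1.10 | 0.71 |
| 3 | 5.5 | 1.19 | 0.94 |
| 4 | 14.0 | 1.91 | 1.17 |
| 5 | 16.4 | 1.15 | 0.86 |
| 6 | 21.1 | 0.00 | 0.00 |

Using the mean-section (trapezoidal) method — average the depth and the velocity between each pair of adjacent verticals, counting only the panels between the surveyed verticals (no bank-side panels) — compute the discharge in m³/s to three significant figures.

22.0 m³/s

Panel 1-2: Δb = 2.7 m, d̄ = (0.00+1.10)/2 = 0.55, v̄ = (0.00+0.71)/2 = 0.355 → q = 2.7×0.55×0.355 = 0.5272 m³/s
Panel 2-3: Δb = 2.8 m, d̄ = (1.10+1.19)/2 = 1.145, v̄ = (0.71+0.94)/2 = 0.825 → q = 2.8×1.145×0.825 = 2.645 m³/s
Panel 3-4: Δb = 8.5 m, d̄ = (1.19+1.91)/2 = 1.55, v̄ = (0.94+1.17)/2 = 1.055 → q = 8.5×1.55×1.055 = 13.90 m³/s
Panel 4-5: Δb = 2.4 m, d̄ = (1.91+1.15)/2 = 1.53, v̄ = (1.17+0.86)/2 = 1.015 → q = 2.4×1.53×1.015 = 3.727 m³/s
Panel 5-6: Δb = 4.7 m, d̄ = (1.15+0.00)/2 = 0.575, v̄ = (0.86+0.00)/2 = 0.43 → q = 4.7×0.575×0.43 = 1.162 m³/s
Q = Σ q = 21.96 m³/s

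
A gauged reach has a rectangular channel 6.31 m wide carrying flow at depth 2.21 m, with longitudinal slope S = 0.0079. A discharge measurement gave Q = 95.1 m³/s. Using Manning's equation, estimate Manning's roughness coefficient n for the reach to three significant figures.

0.0155

A = b·y = 6.31 × 2.21 = 13.95 m²
P = b + 2y = 6.31 + 2×2.21 = 10.73 m
R = A/P = 13.95/10.73 = 1.300 m
n = (1/Q)·A·R^(2/3)·S^(1/2) = (1/95.1) × 13.95 × 1.191 × 0.08888 = 0.01552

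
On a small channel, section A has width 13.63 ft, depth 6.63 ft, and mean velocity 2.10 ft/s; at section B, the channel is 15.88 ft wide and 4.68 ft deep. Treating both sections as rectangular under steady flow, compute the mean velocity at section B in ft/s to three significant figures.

2.55 ft/s

Q = A₁V₁ = (13.63×6.63) × 2.10 = 189.8 ft³/s
A₂ = 15.88 × 4.68 = 74.32 ft²
V₂ = Q/A₂ = 189.8/74.32 = 2.553 ft/s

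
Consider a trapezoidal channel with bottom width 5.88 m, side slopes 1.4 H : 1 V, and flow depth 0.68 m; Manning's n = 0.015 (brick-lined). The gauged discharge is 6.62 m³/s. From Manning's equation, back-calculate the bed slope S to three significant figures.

A = (b + z·y)·y = (5.88 + 1.4×0.68)×0.68 = 4.646 m²
P = b + 2y√(1+z²) = 5.88 + 2×0.68×√(1+1.4²) = 8.220 m
R = A/P = 4.646/8.220 = 0.5652 m
S = (Q·n / (1·A·R^(2/3)))² = (6.62×0.015 / (1×4.646×0.6836))² = 0.0009777

0.000978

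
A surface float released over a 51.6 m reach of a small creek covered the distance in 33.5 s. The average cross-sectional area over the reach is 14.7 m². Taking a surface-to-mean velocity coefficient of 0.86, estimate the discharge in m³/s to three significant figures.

v_surface = L / t̄ = 51.6 / 33.5 = 1.540 m/s
v_mean = 0.86 × 1.540 = 1.325 m/s
Q = A × v_mean = 14.7 × 1.325 = 19.47 m³/s

19.5 m³/s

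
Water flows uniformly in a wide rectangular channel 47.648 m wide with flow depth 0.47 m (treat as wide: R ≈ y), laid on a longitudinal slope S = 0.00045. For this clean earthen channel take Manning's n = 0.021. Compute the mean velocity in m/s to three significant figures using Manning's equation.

A = b·y = 47.648 × 0.47 = 22.39 m²
Wide channel: R ≈ y = 0.47 m
Q = (1/n)·A·R^(2/3)·S^(1/2) = (1/0.021) × 22.39 × 0.4700^(2/3) × 0.00045^(1/2) = 13.68 m³/s
V = Q/A = 13.68/22.39 = 0.6106 m/s

0.611 m/s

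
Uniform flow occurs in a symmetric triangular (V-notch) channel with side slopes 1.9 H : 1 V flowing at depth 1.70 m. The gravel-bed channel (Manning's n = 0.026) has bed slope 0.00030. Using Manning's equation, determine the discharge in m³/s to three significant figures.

A = z·y² = 1.9×1.70² = 5.491 m²
P = 2y√(1+z²) = 2×1.70×√(1+1.9²) = 7.300 m
R = A/P = 5.491/7.300 = 0.7522 m
Q = (1/n)·A·R^(2/3)·S^(1/2) = (1/0.026) × 5.491 × 0.7522^(2/3) × 0.00030^(1/2) = 3.025 m³/s

3.03 m³/s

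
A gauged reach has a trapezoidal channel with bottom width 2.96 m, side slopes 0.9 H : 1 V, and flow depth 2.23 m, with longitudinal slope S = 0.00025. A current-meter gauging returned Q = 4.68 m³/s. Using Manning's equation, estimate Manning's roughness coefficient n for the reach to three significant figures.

A = (b + z·y)·y = (2.96 + 0.9×2.23)×2.23 = 11.08 m²
P = b + 2y√(1+z²) = 2.96 + 2×2.23×√(1+0.9²) = 8.960 m
R = A/P = 11.08/8.960 = 1.236 m
n = (1/Q)·A·R^(2/3)·S^(1/2) = (1/4.68) × 11.08 × 1.152 × 0.01581 = 0.04310

0.0431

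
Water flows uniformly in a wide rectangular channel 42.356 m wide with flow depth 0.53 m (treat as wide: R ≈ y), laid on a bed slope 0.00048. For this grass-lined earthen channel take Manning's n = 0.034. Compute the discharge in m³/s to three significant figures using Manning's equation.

9.47 m³/s

A = b·y = 42.356 × 0.53 = 22.45 m²
Wide channel: R ≈ y = 0.53 m
Q = (1/n)·A·R^(2/3)·S^(1/2) = (1/0.034) × 22.45 × 0.5300^(2/3) × 0.00048^(1/2) = 9.474 m³/s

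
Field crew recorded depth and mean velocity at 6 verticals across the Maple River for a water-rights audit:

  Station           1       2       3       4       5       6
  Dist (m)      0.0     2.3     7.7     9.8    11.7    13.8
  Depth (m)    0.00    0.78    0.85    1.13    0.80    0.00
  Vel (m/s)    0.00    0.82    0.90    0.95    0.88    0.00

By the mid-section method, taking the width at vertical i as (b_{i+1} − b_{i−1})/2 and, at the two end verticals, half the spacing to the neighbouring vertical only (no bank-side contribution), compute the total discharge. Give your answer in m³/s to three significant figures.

8.89 m³/s

w_2 = (7.7 − 0.0)/2 = 3.85 m; q_2 = 0.82 × 0.78 × 3.85 = 2.462 m³/s
w_3 = (9.8 − 2.3)/2 = 3.75 m; q_3 = 0.90 × 0.85 × 3.75 = 2.869 m³/s
w_4 = (11.7 − 7.7)/2 = 2 m; q_4 = 0.95 × 1.13 × 2 = 2.147 m³/s
w_5 = (13.8 − 9.8)/2 = 2 m; q_5 = 0.88 × 0.80 × 2 = 1.408 m³/s
Stations 1, 6 contribute zero (depth or velocity is 0).
Q = Σ qᵢ = 8.886 m³/s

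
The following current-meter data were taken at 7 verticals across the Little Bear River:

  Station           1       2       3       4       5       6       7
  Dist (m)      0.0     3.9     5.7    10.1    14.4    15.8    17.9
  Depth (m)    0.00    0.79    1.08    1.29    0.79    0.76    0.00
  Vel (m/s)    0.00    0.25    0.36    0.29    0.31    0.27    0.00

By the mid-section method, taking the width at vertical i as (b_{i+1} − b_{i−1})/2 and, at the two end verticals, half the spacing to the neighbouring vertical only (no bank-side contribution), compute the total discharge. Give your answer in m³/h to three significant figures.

w_2 = (5.7 − 0.0)/2 = 2.85 m; q_2 = 0.25 × 0.79 × 2.85 = 0.5629 m³/s
w_3 = (10.1 − 3.9)/2 = 3.1 m; q_3 = 0.36 × 1.08 × 3.1 = 1.205 m³/s
w_4 = (14.4 − 5.7)/2 = 4.35 m; q_4 = 0.29 × 1.29 × 4.35 = 1.627 m³/s
w_5 = (15.8 − 10.1)/2 = 2.85 m; q_5 = 0.31 × 0.79 × 2.85 = 0.6980 m³/s
w_6 = (17.9 − 14.4)/2 = 1.75 m; q_6 = 0.27 × 0.76 × 1.75 = 0.3591 m³/s
Stations 1, 7 contribute zero (depth or velocity is 0).
Q = Σ qᵢ = 4.453 m³/s
= 4.453 × 3600 = 16030 m³/h

16000 m³/h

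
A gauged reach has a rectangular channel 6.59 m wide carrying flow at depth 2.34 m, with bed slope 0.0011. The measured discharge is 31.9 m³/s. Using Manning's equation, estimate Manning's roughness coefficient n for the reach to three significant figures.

A = b·y = 6.59 × 2.34 = 15.42 m²
P = b + 2y = 6.59 + 2×2.34 = 11.27 m
R = A/P = 15.42/11.27 = 1.368 m
n = (1/Q)·A·R^(2/3)·S^(1/2) = (1/31.9) × 15.42 × 1.232 × 0.03317 = 0.01976

0.0198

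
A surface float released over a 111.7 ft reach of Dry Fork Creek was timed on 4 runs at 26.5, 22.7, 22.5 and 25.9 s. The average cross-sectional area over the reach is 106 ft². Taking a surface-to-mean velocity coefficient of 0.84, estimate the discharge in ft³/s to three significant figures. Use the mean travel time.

t̄ = (26.5 + 22.7 + 22.5 + 25.9) / 4 = 24.4 s
v_surface = L / t̄ = 111.7 / 24.4 = 4.578 ft/s
v_mean = 0.84 × 4.578 = 3.845 ft/s
Q = A × v_mean = 106 × 3.845 = 407.6 ft³/s

408 ft³/s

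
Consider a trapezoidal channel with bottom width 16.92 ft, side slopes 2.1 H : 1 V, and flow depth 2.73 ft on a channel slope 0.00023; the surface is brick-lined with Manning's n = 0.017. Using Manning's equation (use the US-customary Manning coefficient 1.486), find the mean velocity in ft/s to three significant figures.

2.17 ft/s

A = (b + z·y)·y = (16.92 + 2.1×2.73)×2.73 = 61.84 ft²
P = b + 2y√(1+z²) = 16.92 + 2×2.73×√(1+2.1²) = 29.62 ft
R = A/P = 61.84/29.62 = 2.088 ft
Q = (1.486/n)·A·R^(2/3)·S^(1/2) = (1.486/0.017) × 61.84 × 2.088^(2/3) × 0.00023^(1/2) = 133.9 ft³/s
V = Q/A = 133.9/61.84 = 2.166 ft/s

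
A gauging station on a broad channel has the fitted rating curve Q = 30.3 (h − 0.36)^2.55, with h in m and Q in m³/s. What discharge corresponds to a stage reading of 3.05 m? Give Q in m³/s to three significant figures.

378 m³/s

Q = 30.3 × (3.05 − 0.36)^2.55 = 30.3 × 2.69^2.55 = 377.8 m³/s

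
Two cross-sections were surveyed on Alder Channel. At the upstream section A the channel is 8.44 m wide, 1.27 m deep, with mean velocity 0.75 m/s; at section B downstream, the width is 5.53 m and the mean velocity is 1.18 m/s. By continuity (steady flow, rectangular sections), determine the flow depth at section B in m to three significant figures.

Q = A₁V₁ = (8.44×1.27) × 0.75 = 8.039 m³/s
d₂ = Q/(b₂ V₂) = 8.039/(5.53×1.18) = 1.232 m

1.23 m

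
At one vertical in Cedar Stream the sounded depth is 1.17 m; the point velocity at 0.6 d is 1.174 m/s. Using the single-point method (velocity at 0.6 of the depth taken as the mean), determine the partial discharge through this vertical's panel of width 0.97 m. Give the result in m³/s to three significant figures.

1.33 m³/s

v̄ = v₀.₆ = 1.174 m/s
q = v̄ × d × w = 1.174 × 1.17 × 0.97 = 1.332 m³/s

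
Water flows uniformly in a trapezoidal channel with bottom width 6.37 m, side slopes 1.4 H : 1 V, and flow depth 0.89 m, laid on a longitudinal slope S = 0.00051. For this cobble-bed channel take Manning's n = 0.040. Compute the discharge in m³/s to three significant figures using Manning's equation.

3.07 m³/s

A = (b + z·y)·y = (6.37 + 1.4×0.89)×0.89 = 6.778 m²
P = b + 2y√(1+z²) = 6.37 + 2×0.89×√(1+1.4²) = 9.432 m
R = A/P = 6.778/9.432 = 0.7186 m
Q = (1/n)·A·R^(2/3)·S^(1/2) = (1/0.040) × 6.778 × 0.7186^(2/3) × 0.00051^(1/2) = 3.070 m³/s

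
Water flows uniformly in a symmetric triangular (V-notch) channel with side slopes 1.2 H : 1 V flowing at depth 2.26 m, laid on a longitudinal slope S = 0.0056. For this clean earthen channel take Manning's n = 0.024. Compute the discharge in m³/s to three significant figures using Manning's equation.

17.4 m³/s

A = z·y² = 1.2×2.26² = 6.129 m²
P = 2y√(1+z²) = 2×2.26×√(1+1.2²) = 7.060 m
R = A/P = 6.129/7.060 = 0.8681 m
Q = (1/n)·A·R^(2/3)·S^(1/2) = (1/0.024) × 6.129 × 0.8681^(2/3) × 0.0056^(1/2) = 17.39 m³/s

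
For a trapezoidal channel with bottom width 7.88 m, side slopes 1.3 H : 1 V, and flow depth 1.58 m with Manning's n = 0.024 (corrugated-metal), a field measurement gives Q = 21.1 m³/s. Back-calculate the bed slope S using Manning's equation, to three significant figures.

A = (b + z·y)·y = (7.88 + 1.3×1.58)×1.58 = 15.70 m²
P = b + 2y√(1+z²) = 7.88 + 2×1.58×√(1+1.3²) = 13.06 m
R = A/P = 15.70/13.06 = 1.202 m
S = (Q·n / (1·A·R^(2/3)))² = (21.1×0.024 / (1×15.70×1.130))² = 0.0008149

0.000815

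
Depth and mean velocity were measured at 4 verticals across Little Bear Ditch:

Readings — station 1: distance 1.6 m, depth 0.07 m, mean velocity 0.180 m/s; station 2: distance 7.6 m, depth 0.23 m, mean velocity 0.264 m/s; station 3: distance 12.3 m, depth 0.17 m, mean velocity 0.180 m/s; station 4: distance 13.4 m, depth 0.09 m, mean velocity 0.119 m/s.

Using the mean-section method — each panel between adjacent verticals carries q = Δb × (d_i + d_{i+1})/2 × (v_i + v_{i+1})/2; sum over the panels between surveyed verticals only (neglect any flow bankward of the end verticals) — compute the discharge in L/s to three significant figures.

Panel 1-2: Δb = 6 m, d̄ = (0.07+0.23)/2 = 0.15, v̄ = (0.180+0.264)/2 = 0.222 → q = 6×0.15×0.222 = 0.1998 m³/s
Panel 2-3: Δb = 4.7 m, d̄ = (0.23+0.17)/2 = 0.2, v̄ = (0.264+0.180)/2 = 0.222 → q = 4.7×0.2×0.222 = 0.2087 m³/s
Panel 3-4: Δb = 1.1 m, d̄ = (0.17+0.09)/2 = 0.13, v̄ = (0.180+0.119)/2 = 0.1495 → q = 1.1×0.13×0.1495 = 0.02138 m³/s
Q = Σ q = 0.4299 m³/s
= 0.4299 × 1000 = 429.9 L/s

430 L/s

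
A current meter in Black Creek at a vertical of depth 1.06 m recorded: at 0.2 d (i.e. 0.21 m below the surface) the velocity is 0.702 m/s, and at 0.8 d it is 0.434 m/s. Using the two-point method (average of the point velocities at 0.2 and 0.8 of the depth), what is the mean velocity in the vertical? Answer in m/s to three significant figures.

v̄ = (0.702 + 0.434) / 2 = 0.5680 m/s

0.568 m/s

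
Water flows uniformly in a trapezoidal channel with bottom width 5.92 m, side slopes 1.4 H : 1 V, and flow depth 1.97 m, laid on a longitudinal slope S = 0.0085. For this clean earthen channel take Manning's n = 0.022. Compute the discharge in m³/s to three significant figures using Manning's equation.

87.3 m³/s

A = (b + z·y)·y = (5.92 + 1.4×1.97)×1.97 = 17.10 m²
P = b + 2y√(1+z²) = 5.92 + 2×1.97×√(1+1.4²) = 12.70 m
R = A/P = 17.10/12.70 = 1.346 m
Q = (1/n)·A·R^(2/3)·S^(1/2) = (1/0.022) × 17.10 × 1.346^(2/3) × 0.0085^(1/2) = 87.35 m³/s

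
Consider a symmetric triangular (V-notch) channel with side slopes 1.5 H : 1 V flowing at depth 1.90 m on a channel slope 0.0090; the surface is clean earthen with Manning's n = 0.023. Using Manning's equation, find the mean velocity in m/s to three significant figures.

A = z·y² = 1.5×1.90² = 5.415 m²
P = 2y√(1+z²) = 2×1.90×√(1+1.5²) = 6.851 m
R = A/P = 5.415/6.851 = 0.7904 m
Q = (1/n)·A·R^(2/3)·S^(1/2) = (1/0.023) × 5.415 × 0.7904^(2/3) × 0.0090^(1/2) = 19.09 m³/s
V = Q/A = 19.09/5.415 = 3.526 m/s

3.53 m/s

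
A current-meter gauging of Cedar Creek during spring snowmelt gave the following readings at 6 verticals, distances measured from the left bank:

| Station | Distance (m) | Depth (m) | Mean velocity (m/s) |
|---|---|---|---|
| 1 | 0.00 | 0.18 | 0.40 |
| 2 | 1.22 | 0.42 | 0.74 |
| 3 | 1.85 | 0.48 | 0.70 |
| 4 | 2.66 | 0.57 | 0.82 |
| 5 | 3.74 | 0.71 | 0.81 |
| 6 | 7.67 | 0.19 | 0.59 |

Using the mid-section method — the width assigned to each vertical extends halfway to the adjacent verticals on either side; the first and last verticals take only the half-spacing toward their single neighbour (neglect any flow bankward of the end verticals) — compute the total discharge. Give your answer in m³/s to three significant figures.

2.68 m³/s

w_1 = (1.22 − 0.00)/2 = 0.61 m; q_1 = 0.40 × 0.18 × 0.61 = 0.04392 m³/s
w_2 = (1.85 − 0.00)/2 = 0.925 m; q_2 = 0.74 × 0.42 × 0.925 = 0.2875 m³/s
w_3 = (2.66 − 1.22)/2 = 0.72 m; q_3 = 0.70 × 0.48 × 0.72 = 0.2419 m³/s
w_4 = (3.74 − 1.85)/2 = 0.945 m; q_4 = 0.82 × 0.57 × 0.945 = 0.4417 m³/s
w_5 = (7.67 − 2.66)/2 = 2.505 m; q_5 = 0.81 × 0.71 × 2.505 = 1.441 m³/s
w_6 = (7.67 − 3.74)/2 = 1.965 m; q_6 = 0.59 × 0.19 × 1.965 = 0.2203 m³/s
Q = Σ qᵢ = 2.676 m³/s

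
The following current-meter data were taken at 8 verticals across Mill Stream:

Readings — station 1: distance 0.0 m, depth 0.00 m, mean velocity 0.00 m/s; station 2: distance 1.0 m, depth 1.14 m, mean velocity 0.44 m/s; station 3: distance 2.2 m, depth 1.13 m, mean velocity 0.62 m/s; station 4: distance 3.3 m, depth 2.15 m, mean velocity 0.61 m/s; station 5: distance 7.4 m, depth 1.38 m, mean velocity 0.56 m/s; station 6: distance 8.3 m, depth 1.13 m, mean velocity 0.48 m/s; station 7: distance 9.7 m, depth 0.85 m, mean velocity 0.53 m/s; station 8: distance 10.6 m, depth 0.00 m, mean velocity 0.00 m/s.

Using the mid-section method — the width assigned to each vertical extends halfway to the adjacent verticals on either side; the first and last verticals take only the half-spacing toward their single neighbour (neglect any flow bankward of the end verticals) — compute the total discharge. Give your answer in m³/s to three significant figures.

w_2 = (2.2 − 0.0)/2 = 1.1 m; q_2 = 0.44 × 1.14 × 1.1 = 0.5518 m³/s
w_3 = (3.3 − 1.0)/2 = 1.15 m; q_3 = 0.62 × 1.13 × 1.15 = 0.8057 m³/s
w_4 = (7.4 − 2.2)/2 = 2.6 m; q_4 = 0.61 × 2.15 × 2.6 = 3.410 m³/s
w_5 = (8.3 − 3.3)/2 = 2.5 m; q_5 = 0.56 × 1.38 × 2.5 = 1.932 m³/s
w_6 = (9.7 − 7.4)/2 = 1.15 m; q_6 = 0.48 × 1.13 × 1.15 = 0.6238 m³/s
w_7 = (10.6 − 8.3)/2 = 1.15 m; q_7 = 0.53 × 0.85 × 1.15 = 0.5181 m³/s
Stations 1, 8 contribute zero (depth or velocity is 0).
Q = Σ qᵢ = 7.841 m³/s

7.84 m³/s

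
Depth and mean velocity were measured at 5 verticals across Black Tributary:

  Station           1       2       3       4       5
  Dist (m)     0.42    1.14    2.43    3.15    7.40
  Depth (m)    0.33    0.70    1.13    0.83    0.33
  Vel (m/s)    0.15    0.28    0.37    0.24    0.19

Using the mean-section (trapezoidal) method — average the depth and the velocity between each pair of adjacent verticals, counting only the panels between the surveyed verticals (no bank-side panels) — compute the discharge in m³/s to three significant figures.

1.21 m³/s

Panel 1-2: Δb = 0.72 m, d̄ = (0.33+0.70)/2 = 0.515, v̄ = (0.15+0.28)/2 = 0.215 → q = 0.72×0.515×0.215 = 0.07972 m³/s
Panel 2-3: Δb = 1.29 m, d̄ = (0.70+1.13)/2 = 0.915, v̄ = (0.28+0.37)/2 = 0.325 → q = 1.29×0.915×0.325 = 0.3836 m³/s
Panel 3-4: Δb = 0.72 m, d̄ = (1.13+0.83)/2 = 0.98, v̄ = (0.37+0.24)/2 = 0.305 → q = 0.72×0.98×0.305 = 0.2152 m³/s
Panel 4-5: Δb = 4.25 m, d̄ = (0.83+0.33)/2 = 0.58, v̄ = (0.24+0.19)/2 = 0.215 → q = 4.25×0.58×0.215 = 0.5300 m³/s
Q = Σ q = 1.209 m³/s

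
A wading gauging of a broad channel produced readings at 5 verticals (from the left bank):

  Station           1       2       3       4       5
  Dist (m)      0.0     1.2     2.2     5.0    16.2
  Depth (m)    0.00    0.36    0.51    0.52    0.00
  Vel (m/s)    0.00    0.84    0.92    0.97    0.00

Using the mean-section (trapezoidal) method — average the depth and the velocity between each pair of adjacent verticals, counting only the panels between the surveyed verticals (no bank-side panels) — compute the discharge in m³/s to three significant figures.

3.25 m³/s

Panel 1-2: Δb = 1.2 m, d̄ = (0.00+0.36)/2 = 0.18, v̄ = (0.00+0.84)/2 = 0.42 → q = 1.2×0.18×0.42 = 0.09072 m³/s
Panel 2-3: Δb = 1 m, d̄ = (0.36+0.51)/2 = 0.435, v̄ = (0.84+0.92)/2 = 0.88 → q = 1×0.435×0.88 = 0.3828 m³/s
Panel 3-4: Δb = 2.8 m, d̄ = (0.51+0.52)/2 = 0.515, v̄ = (0.92+0.97)/2 = 0.945 → q = 2.8×0.515×0.945 = 1.363 m³/s
Panel 4-5: Δb = 11.2 m, d̄ = (0.52+0.00)/2 = 0.26, v̄ = (0.97+0.00)/2 = 0.485 → q = 11.2×0.26×0.485 = 1.412 m³/s
Q = Σ q = 3.249 m³/s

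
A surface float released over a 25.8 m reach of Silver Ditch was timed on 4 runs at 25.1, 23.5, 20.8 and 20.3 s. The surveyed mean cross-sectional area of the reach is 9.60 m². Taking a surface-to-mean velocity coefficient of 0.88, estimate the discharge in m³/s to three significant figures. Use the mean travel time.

t̄ = (25.1 + 23.5 + 20.8 + 20.3) / 4 = 22.425 s
v_surface = L / t̄ = 25.8 / 22.425 = 1.151 m/s
v_mean = 0.88 × 1.151 = 1.012 m/s
Q = A × v_mean = 9.60 × 1.012 = 9.719 m³/s

9.72 m³/s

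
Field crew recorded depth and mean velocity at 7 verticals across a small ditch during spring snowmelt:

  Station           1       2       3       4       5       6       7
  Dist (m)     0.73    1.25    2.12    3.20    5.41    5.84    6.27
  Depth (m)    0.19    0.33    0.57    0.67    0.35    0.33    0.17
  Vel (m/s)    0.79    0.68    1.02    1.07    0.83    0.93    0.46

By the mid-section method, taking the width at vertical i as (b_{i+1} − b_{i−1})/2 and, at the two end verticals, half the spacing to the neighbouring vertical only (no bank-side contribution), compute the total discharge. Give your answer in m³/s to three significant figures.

2.47 m³/s

w_1 = (1.25 − 0.73)/2 = 0.26 m; q_1 = 0.79 × 0.19 × 0.26 = 0.03903 m³/s
w_2 = (2.12 − 0.73)/2 = 0.695 m; q_2 = 0.68 × 0.33 × 0.695 = 0.1560 m³/s
w_3 = (3.20 − 1.25)/2 = 0.975 m; q_3 = 1.02 × 0.57 × 0.975 = 0.5669 m³/s
w_4 = (5.41 − 2.12)/2 = 1.645 m; q_4 = 1.07 × 0.67 × 1.645 = 1.179 m³/s
w_5 = (5.84 − 3.20)/2 = 1.32 m; q_5 = 0.83 × 0.35 × 1.32 = 0.3835 m³/s
w_6 = (6.27 − 5.41)/2 = 0.43 m; q_6 = 0.93 × 0.33 × 0.43 = 0.1320 m³/s
w_7 = (6.27 − 5.84)/2 = 0.215 m; q_7 = 0.46 × 0.17 × 0.215 = 0.01681 m³/s
Q = Σ qᵢ = 2.473 m³/s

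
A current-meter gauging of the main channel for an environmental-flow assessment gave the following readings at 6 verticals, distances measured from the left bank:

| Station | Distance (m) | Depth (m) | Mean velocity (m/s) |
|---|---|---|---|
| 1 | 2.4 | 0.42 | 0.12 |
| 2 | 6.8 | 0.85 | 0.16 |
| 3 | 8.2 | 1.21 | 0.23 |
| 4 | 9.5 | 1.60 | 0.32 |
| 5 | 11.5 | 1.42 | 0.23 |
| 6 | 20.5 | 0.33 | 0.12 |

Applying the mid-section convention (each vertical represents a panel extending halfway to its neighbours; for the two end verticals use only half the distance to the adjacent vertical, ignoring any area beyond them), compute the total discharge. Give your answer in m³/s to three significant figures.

3.70 m³/s

w_1 = (6.8 − 2.4)/2 = 2.2 m; q_1 = 0.12 × 0.42 × 2.2 = 0.1109 m³/s
w_2 = (8.2 − 2.4)/2 = 2.9 m; q_2 = 0.16 × 0.85 × 2.9 = 0.3944 m³/s
w_3 = (9.5 − 6.8)/2 = 1.35 m; q_3 = 0.23 × 1.21 × 1.35 = 0.3757 m³/s
w_4 = (11.5 − 8.2)/2 = 1.65 m; q_4 = 0.32 × 1.60 × 1.65 = 0.8448 m³/s
w_5 = (20.5 − 9.5)/2 = 5.5 m; q_5 = 0.23 × 1.42 × 5.5 = 1.796 m³/s
w_6 = (20.5 − 11.5)/2 = 4.5 m; q_6 = 0.12 × 0.33 × 4.5 = 0.1782 m³/s
Q = Σ qᵢ = 3.700 m³/s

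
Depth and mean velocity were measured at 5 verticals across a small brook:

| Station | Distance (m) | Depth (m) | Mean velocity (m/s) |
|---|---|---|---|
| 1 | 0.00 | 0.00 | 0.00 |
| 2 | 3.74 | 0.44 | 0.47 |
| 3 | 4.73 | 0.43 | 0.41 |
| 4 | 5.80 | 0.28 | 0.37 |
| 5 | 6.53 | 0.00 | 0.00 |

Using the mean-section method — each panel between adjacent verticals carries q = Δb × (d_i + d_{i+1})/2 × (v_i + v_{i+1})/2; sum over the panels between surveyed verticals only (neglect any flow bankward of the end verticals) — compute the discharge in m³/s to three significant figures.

0.550 m³/s

Panel 1-2: Δb = 3.74 m, d̄ = (0.00+0.44)/2 = 0.22, v̄ = (0.00+0.47)/2 = 0.235 → q = 3.74×0.22×0.235 = 0.1934 m³/s
Panel 2-3: Δb = 0.99 m, d̄ = (0.44+0.43)/2 = 0.435, v̄ = (0.47+0.41)/2 = 0.44 → q = 0.99×0.435×0.44 = 0.1895 m³/s
Panel 3-4: Δb = 1.07 m, d̄ = (0.43+0.28)/2 = 0.355, v̄ = (0.41+0.37)/2 = 0.39 → q = 1.07×0.355×0.39 = 0.1481 m³/s
Panel 4-5: Δb = 0.73 m, d̄ = (0.28+0.00)/2 = 0.14, v̄ = (0.37+0.00)/2 = 0.185 → q = 0.73×0.14×0.185 = 0.01891 m³/s
Q = Σ q = 0.5499 m³/s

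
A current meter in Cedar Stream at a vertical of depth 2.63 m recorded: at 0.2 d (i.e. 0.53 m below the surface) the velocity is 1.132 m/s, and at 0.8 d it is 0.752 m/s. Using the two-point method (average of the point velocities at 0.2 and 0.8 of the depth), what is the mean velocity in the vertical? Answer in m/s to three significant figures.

0.942 m/s

v̄ = (1.132 + 0.752) / 2 = 0.9420 m/s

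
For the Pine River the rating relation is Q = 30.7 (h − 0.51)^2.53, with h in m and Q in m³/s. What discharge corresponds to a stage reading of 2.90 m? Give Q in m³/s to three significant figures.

Q = 30.7 × (2.90 − 0.51)^2.53 = 30.7 × 2.39^2.53 = 278.3 m³/s

278 m³/s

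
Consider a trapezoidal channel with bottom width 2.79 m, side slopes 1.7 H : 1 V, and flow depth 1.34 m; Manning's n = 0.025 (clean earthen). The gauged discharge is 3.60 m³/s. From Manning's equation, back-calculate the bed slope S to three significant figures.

A = (b + z·y)·y = (2.79 + 1.7×1.34)×1.34 = 6.791 m²
P = b + 2y√(1+z²) = 2.79 + 2×1.34×√(1+1.7²) = 8.076 m
R = A/P = 6.791/8.076 = 0.8409 m
S = (Q·n / (1·A·R^(2/3)))² = (3.60×0.025 / (1×6.791×0.8909))² = 0.0002213

0.000221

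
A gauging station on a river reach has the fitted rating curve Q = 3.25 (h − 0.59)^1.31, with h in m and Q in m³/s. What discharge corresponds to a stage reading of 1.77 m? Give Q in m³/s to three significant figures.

4.04 m³/s

Q = 3.25 × (1.77 − 0.59)^1.31 = 3.25 × 1.18^1.31 = 4.037 m³/s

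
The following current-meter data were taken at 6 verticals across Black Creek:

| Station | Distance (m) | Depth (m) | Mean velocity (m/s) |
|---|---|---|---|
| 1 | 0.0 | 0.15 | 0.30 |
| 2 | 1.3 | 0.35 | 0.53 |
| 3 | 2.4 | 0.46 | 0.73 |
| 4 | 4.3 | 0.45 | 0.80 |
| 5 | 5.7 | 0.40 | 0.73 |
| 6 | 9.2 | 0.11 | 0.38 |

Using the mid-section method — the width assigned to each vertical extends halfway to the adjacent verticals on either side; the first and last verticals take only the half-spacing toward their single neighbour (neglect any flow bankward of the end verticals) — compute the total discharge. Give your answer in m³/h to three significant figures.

w_1 = (1.3 − 0.0)/2 = 0.65 m; q_1 = 0.30 × 0.15 × 0.65 = 0.02925 m³/s
w_2 = (2.4 − 0.0)/2 = 1.2 m; q_2 = 0.53 × 0.35 × 1.2 = 0.2226 m³/s
w_3 = (4.3 − 1.3)/2 = 1.5 m; q_3 = 0.73 × 0.46 × 1.5 = 0.5037 m³/s
w_4 = (5.7 − 2.4)/2 = 1.65 m; q_4 = 0.80 × 0.45 × 1.65 = 0.5940 m³/s
w_5 = (9.2 − 4.3)/2 = 2.45 m; q_5 = 0.73 × 0.40 × 2.45 = 0.7154 m³/s
w_6 = (9.2 − 5.7)/2 = 1.75 m; q_6 = 0.38 × 0.11 × 1.75 = 0.07315 m³/s
Q = Σ qᵢ = 2.138 m³/s
= 2.138 × 3600 = 7697 m³/h

7700 m³/h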